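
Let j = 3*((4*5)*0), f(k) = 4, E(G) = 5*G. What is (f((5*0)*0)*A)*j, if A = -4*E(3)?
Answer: 0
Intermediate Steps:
j = 0 (j = 3*(20*0) = 3*0 = 0)
A = -60 (A = -20*3 = -4*15 = -60)
(f((5*0)*0)*A)*j = (4*(-60))*0 = -240*0 = 0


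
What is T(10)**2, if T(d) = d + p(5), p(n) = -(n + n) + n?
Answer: 25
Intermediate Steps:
p(n) = -n (p(n) = -2*n + n = -n)
T(d) = -5 + d (T(d) = d - 1*5 = d - 5 = -5 + d)
T(10)**2 = (-5 + 10)**2 = 5**2 = 25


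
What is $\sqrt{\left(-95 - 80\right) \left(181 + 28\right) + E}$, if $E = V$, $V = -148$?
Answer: $i \sqrt{36723} \approx 191.63 i$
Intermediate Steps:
$E = -148$
$\sqrt{\left(-95 - 80\right) \left(181 + 28\right) + E} = \sqrt{\left(-95 - 80\right) \left(181 + 28\right) - 148} = \sqrt{\left(-175\right) 209 - 148} = \sqrt{-36575 - 148} = \sqrt{-36723} = i \sqrt{36723}$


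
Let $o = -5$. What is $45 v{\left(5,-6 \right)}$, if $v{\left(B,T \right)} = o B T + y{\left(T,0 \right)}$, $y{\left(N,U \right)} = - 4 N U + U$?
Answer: $6750$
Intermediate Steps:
$y{\left(N,U \right)} = U - 4 N U$ ($y{\left(N,U \right)} = - 4 N U + U = U - 4 N U$)
$v{\left(B,T \right)} = - 5 B T$ ($v{\left(B,T \right)} = - 5 B T + 0 \left(1 - 4 T\right) = - 5 B T + 0 = - 5 B T$)
$45 v{\left(5,-6 \right)} = 45 \left(\left(-5\right) 5 \left(-6\right)\right) = 45 \cdot 150 = 6750$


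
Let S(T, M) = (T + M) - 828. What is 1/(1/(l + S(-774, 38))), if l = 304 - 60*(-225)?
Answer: 12240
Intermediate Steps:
S(T, M) = -828 + M + T (S(T, M) = (M + T) - 828 = -828 + M + T)
l = 13804 (l = 304 + 13500 = 13804)
1/(1/(l + S(-774, 38))) = 1/(1/(13804 + (-828 + 38 - 774))) = 1/(1/(13804 - 1564)) = 1/(1/12240) = 12240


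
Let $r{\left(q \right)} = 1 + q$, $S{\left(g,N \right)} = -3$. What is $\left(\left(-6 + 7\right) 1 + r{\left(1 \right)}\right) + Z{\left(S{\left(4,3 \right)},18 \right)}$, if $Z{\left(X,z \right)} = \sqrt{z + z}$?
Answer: $9$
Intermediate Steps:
$Z{\left(X,z \right)} = \sqrt{2} \sqrt{z}$ ($Z{\left(X,z \right)} = \sqrt{2 z} = \sqrt{2} \sqrt{z}$)
$\left(\left(-6 + 7\right) 1 + r{\left(1 \right)}\right) + Z{\left(S{\left(4,3 \right)},18 \right)} = \left(\left(-6 + 7\right) 1 + \left(1 + 1\right)\right) + \sqrt{2} \sqrt{18} = \left(1 \cdot 1 + 2\right) + \sqrt{2} \cdot 3 \sqrt{2} = \left(1 + 2\right) + 6 = 3 + 6 = 9$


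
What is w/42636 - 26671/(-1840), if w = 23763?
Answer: 98405723/6537520 ≈ 15.052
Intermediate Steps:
w/42636 - 26671/(-1840) = 23763/42636 - 26671/(-1840) = 23763*(1/42636) - 26671*(-1/1840) = 7921/14212 + 26671/1840 = 98405723/6537520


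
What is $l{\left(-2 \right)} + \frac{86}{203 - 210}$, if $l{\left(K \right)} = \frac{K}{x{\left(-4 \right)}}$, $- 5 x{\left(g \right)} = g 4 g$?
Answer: $- \frac{2717}{224} \approx -12.129$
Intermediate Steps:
$x{\left(g \right)} = - \frac{4 g^{2}}{5}$ ($x{\left(g \right)} = - \frac{g 4 g}{5} = - \frac{4 g g}{5} = - \frac{4 g^{2}}{5}$)
$l{\left(K \right)} = - \frac{5 K}{64}$ ($l{\left(K \right)} = \frac{K}{\left(- \frac{4}{5}\right) \left(-4\right)^{2}} = \frac{K}{\left(- \frac{4}{5}\right) 16} = \frac{K}{- \frac{64}{5}} = K \left(- \frac{5}{64}\right) = - \frac{5 K}{64}$)
$l{\left(-2 \right)} + \frac{86}{203 - 210} = \left(- \frac{5}{64}\right) \left(-2\right) + \frac{86}{203 - 210} = \frac{5}{32} + \frac{86}{-7} = \frac{5}{32} + 86 \left(- \frac{1}{7}\right) = \frac{5}{32} - \frac{86}{7} = - \frac{2717}{224}$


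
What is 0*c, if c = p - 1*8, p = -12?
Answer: 0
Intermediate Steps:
c = -20 (c = -12 - 1*8 = -12 - 8 = -20)
0*c = 0*(-20) = 0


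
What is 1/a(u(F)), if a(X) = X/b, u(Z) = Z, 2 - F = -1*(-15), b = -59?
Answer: 59/13 ≈ 4.5385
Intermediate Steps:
F = -13 (F = 2 - (-1)*(-15) = 2 - 1*15 = 2 - 15 = -13)
a(X) = -X/59 (a(X) = X/(-59) = X*(-1/59) = -X/59)
1/a(u(F)) = 1/(-1/59*(-13)) = 1/(13/59) = 59/13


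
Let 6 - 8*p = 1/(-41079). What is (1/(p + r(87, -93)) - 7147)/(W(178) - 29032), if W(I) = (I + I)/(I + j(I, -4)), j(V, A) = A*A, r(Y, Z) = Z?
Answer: 21017080392263/85368460209726 ≈ 0.24619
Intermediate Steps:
j(V, A) = A²
p = 246475/328632 (p = ¾ - ⅛/(-41079) = ¾ - ⅛*(-1/41079) = ¾ + 1/328632 = 246475/328632 ≈ 0.75000)
W(I) = 2*I/(16 + I) (W(I) = (I + I)/(I + (-4)²) = (2*I)/(I + 16) = (2*I)/(16 + I) = 2*I/(16 + I))
(1/(p + r(87, -93)) - 7147)/(W(178) - 29032) = (1/(246475/328632 - 93) - 7147)/(2*178/(16 + 178) - 29032) = (1/(-30316301/328632) - 7147)/(2*178/194 - 29032) = (-328632/30316301 - 7147)/(2*178*(1/194) - 29032) = -216670931879/(30316301*(178/97 - 29032)) = -216670931879/(30316301*(-2815926/97)) = -216670931879/30316301*(-97/2815926) = 21017080392263/85368460209726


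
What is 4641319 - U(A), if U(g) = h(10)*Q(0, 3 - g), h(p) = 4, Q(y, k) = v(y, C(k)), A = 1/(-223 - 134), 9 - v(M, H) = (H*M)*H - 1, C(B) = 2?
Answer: 4641279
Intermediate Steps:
v(M, H) = 10 - M*H² (v(M, H) = 9 - ((H*M)*H - 1) = 9 - (M*H² - 1) = 9 - (-1 + M*H²) = 9 + (1 - M*H²) = 10 - M*H²)
A = -1/357 (A = 1/(-357) = -1/357 ≈ -0.0028011)
Q(y, k) = 10 - 4*y (Q(y, k) = 10 - 1*y*2² = 10 - 1*y*4 = 10 - 4*y)
U(g) = 40 (U(g) = 4*(10 - 4*0) = 4*(10 + 0) = 4*10 = 40)
4641319 - U(A) = 4641319 - 1*40 = 4641319 - 40 = 4641279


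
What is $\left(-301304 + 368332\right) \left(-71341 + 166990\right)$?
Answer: $6411161172$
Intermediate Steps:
$\left(-301304 + 368332\right) \left(-71341 + 166990\right) = 67028 \cdot 95649 = 6411161172$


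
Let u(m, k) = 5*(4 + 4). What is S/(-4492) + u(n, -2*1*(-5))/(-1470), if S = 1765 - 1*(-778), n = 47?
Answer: -391789/660324 ≈ -0.59333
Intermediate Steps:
u(m, k) = 40 (u(m, k) = 5*8 = 40)
S = 2543 (S = 1765 + 778 = 2543)
S/(-4492) + u(n, -2*1*(-5))/(-1470) = 2543/(-4492) + 40/(-1470) = 2543*(-1/4492) + 40*(-1/1470) = -2543/4492 - 4/147 = -391789/660324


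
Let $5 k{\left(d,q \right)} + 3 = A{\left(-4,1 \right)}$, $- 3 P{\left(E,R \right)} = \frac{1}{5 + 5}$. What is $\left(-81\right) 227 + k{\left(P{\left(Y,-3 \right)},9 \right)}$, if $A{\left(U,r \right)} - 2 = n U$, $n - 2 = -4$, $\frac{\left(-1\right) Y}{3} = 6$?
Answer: $- \frac{91928}{5} \approx -18386.0$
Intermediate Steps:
$Y = -18$ ($Y = \left(-3\right) 6 = -18$)
$n = -2$ ($n = 2 - 4 = -2$)
$A{\left(U,r \right)} = 2 - 2 U$
$P{\left(E,R \right)} = - \frac{1}{30}$ ($P{\left(E,R \right)} = - \frac{1}{3 \left(5 + 5\right)} = - \frac{1}{3 \cdot 10} = \left(- \frac{1}{3}\right) \frac{1}{10} = - \frac{1}{30}$)
$k{\left(d,q \right)} = \frac{7}{5}$ ($k{\left(d,q \right)} = - \frac{3}{5} + \frac{2 - -8}{5} = - \frac{3}{5} + \frac{2 + 8}{5} = - \frac{3}{5} + \frac{1}{5} \cdot 10 = - \frac{3}{5} + 2 = \frac{7}{5}$)
$\left(-81\right) 227 + k{\left(P{\left(Y,-3 \right)},9 \right)} = \left(-81\right) 227 + \frac{7}{5} = -18387 + \frac{7}{5} = - \frac{91928}{5}$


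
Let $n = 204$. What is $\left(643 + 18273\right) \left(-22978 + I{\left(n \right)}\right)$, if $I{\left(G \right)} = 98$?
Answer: $-432798080$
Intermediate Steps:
$\left(643 + 18273\right) \left(-22978 + I{\left(n \right)}\right) = \left(643 + 18273\right) \left(-22978 + 98\right) = 18916 \left(-22880\right) = -432798080$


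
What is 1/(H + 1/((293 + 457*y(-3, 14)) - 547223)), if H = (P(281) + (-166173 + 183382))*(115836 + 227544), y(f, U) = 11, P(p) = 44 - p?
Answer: 541903/3158126884120079 ≈ 1.7159e-10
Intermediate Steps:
H = 5827845360 (H = ((44 - 1*281) + (-166173 + 183382))*(115836 + 227544) = ((44 - 281) + 17209)*343380 = (-237 + 17209)*343380 = 16972*343380 = 5827845360)
1/(H + 1/((293 + 457*y(-3, 14)) - 547223)) = 1/(5827845360 + 1/((293 + 457*11) - 547223)) = 1/(5827845360 + 1/((293 + 5027) - 547223)) = 1/(5827845360 + 1/(5320 - 547223)) = 1/(5827845360 + 1/(-541903)) = 1/(5827845360 - 1/541903) = 1/(3158126884120079/541903) = 541903/3158126884120079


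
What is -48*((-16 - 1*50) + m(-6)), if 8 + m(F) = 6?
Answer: 3264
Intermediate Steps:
m(F) = -2 (m(F) = -8 + 6 = -2)
-48*((-16 - 1*50) + m(-6)) = -48*((-16 - 1*50) - 2) = -48*((-16 - 50) - 2) = -48*(-66 - 2) = -48*(-68) = 3264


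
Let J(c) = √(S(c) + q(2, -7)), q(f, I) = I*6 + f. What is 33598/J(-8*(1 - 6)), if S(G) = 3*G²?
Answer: 16799*√1190/1190 ≈ 486.98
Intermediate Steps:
q(f, I) = f + 6*I (q(f, I) = 6*I + f = f + 6*I)
J(c) = √(-40 + 3*c²) (J(c) = √(3*c² + (2 + 6*(-7))) = √(3*c² + (2 - 42)) = √(3*c² - 40) = √(-40 + 3*c²))
33598/J(-8*(1 - 6)) = 33598/(√(-40 + 3*(-8*(1 - 6))²)) = 33598/(√(-40 + 3*(-8*(-5))²)) = 33598/(√(-40 + 3*40²)) = 33598/(√(-40 + 3*1600)) = 33598/(√(-40 + 4800)) = 33598/(√4760) = 33598/((2*√1190)) = 33598*(√1190/2380) = 16799*√1190/1190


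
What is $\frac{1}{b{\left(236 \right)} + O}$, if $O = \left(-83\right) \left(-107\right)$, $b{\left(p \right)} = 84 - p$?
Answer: $\frac{1}{8729} \approx 0.00011456$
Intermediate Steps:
$O = 8881$
$\frac{1}{b{\left(236 \right)} + O} = \frac{1}{\left(84 - 236\right) + 8881} = \frac{1}{-152 + 8881} = \frac{1}{8729}$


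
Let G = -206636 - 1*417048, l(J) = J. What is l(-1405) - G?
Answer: 622279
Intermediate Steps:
G = -623684 (G = -206636 - 417048 = -623684)
l(-1405) - G = -1405 - 1*(-623684) = -1405 + 623684 = 622279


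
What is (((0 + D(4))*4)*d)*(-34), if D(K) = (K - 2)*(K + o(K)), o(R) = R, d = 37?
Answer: -80512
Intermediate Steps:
D(K) = 2*K*(-2 + K) (D(K) = (K - 2)*(K + K) = (-2 + K)*(2*K) = 2*K*(-2 + K))
(((0 + D(4))*4)*d)*(-34) = (((0 + 2*4*(-2 + 4))*4)*37)*(-34) = (((0 + 2*4*2)*4)*37)*(-34) = (((0 + 16)*4)*37)*(-34) = ((16*4)*37)*(-34) = (64*37)*(-34) = 2368*(-34) = -80512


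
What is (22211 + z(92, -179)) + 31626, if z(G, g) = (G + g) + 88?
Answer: 53838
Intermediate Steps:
z(G, g) = 88 + G + g
(22211 + z(92, -179)) + 31626 = (22211 + (88 + 92 - 179)) + 31626 = (22211 + 1) + 31626 = 22212 + 31626 = 53838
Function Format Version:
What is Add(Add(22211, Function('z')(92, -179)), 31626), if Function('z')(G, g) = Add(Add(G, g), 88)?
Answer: 53838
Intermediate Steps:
Function('z')(G, g) = Add(88, G, g)
Add(Add(22211, Function('z')(92, -179)), 31626) = Add(Add(22211, Add(88, 92, -179)), 31626) = Add(Add(22211, 1), 31626) = Add(22212, 31626) = 53838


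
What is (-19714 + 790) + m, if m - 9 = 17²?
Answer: -18626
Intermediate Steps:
m = 298 (m = 9 + 17² = 9 + 289 = 298)
(-19714 + 790) + m = (-19714 + 790) + 298 = -18924 + 298 = -18626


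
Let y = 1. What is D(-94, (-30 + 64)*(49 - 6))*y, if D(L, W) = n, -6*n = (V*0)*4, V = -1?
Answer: 0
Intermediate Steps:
n = 0 (n = -(-1*0)*4/6 = -0*4 = -1/6*0 = 0)
D(L, W) = 0
D(-94, (-30 + 64)*(49 - 6))*y = 0*1 = 0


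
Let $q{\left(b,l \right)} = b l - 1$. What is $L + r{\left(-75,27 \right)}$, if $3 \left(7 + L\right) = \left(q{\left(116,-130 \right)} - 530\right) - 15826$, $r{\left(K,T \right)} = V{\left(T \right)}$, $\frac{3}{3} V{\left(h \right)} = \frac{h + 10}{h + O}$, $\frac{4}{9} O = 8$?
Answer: $- \frac{471833}{45} \approx -10485.0$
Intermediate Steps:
$O = 18$ ($O = \frac{9}{4} \cdot 8 = 18$)
$V{\left(h \right)} = \frac{10 + h}{18 + h}$ ($V{\left(h \right)} = \frac{h + 10}{h + 18} = \frac{10 + h}{18 + h}$)
$r{\left(K,T \right)} = \frac{10 + T}{18 + T}$
$q{\left(b,l \right)} = -1 + b l$
$L = -10486$ ($L = -7 + \frac{\left(\left(-1 + 116 \left(-130\right)\right) - 530\right) - 15826}{3} = -7 + \frac{\left(\left(-1 - 15080\right) - 530\right) - 15826}{3} = -7 + \frac{\left(-15081 - 530\right) - 15826}{3} = -7 + \frac{-15611 - 15826}{3} = -7 + \frac{1}{3} \left(-31437\right) = -7 - 10479 = -10486$)
$L + r{\left(-75,27 \right)} = -10486 + \frac{10 + 27}{18 + 27} = -10486 + \frac{1}{45} \cdot 37 = -10486 + \frac{37}{45} = - \frac{471833}{45}$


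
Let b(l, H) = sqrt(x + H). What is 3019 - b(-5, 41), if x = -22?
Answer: 3019 - sqrt(19) ≈ 3014.6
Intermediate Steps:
b(l, H) = sqrt(-22 + H)
3019 - b(-5, 41) = 3019 - sqrt(-22 + 41) = 3019 - sqrt(19)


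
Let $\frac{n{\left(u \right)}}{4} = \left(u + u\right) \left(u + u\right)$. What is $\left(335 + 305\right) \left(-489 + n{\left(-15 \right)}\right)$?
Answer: $1991040$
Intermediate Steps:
$n{\left(u \right)} = 16 u^{2}$ ($n{\left(u \right)} = 4 \left(u + u\right) \left(u + u\right) = 4 \cdot 2 u 2 u = 4 \cdot 4 u^{2} = 16 u^{2}$)
$\left(335 + 305\right) \left(-489 + n{\left(-15 \right)}\right) = \left(335 + 305\right) \left(-489 + 16 \left(-15\right)^{2}\right) = 640 \left(-489 + 16 \cdot 225\right) = 640 \left(-489 + 3600\right) = 640 \cdot 3111 = 1991040$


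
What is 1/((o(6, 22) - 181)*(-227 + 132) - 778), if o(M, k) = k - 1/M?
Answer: 6/86057 ≈ 6.9721e-5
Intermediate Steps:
1/((o(6, 22) - 181)*(-227 + 132) - 778) = 1/(((22 - 1/6) - 181)*(-227 + 132) - 778) = 1/(((22 - 1*1/6) - 181)*(-95) - 778) = 1/(((22 - 1/6) - 181)*(-95) - 778) = 1/((131/6 - 181)*(-95) - 778) = 1/(-955/6*(-95) - 778) = 1/(90725/6 - 778) = 1/(86057/6) = 6/86057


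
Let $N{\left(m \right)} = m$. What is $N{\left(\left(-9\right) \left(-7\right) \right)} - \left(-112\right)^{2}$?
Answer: $-12481$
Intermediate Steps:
$N{\left(\left(-9\right) \left(-7\right) \right)} - \left(-112\right)^{2} = \left(-9\right) \left(-7\right) - \left(-112\right)^{2} = 63 - 12544 = -12481$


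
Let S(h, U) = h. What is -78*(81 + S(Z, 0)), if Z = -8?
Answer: -5694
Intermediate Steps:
-78*(81 + S(Z, 0)) = -78*(81 - 8) = -78*73 = -5694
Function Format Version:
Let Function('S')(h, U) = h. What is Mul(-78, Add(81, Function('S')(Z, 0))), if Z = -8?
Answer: -5694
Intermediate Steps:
Mul(-78, Add(81, Function('S')(Z, 0))) = Mul(-78, Add(81, -8)) = Mul(-78, 73) = -5694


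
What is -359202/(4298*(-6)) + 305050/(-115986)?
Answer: 2816314481/249253914 ≈ 11.299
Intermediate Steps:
-359202/(4298*(-6)) + 305050/(-115986) = -359202/(-25788) + 305050*(-1/115986) = -359202*(-1/25788) - 152525/57993 = 59867/4298 - 152525/57993 = 2816314481/249253914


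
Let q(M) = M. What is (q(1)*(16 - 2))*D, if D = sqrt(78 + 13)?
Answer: 14*sqrt(91) ≈ 133.55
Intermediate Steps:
D = sqrt(91) ≈ 9.5394
(q(1)*(16 - 2))*D = (1*(16 - 2))*sqrt(91) = (1*14)*sqrt(91) = 14*sqrt(91)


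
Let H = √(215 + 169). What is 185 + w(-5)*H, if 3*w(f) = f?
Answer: 185 - 40*√6/3 ≈ 152.34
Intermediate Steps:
H = 8*√6 (H = √384 = 8*√6 ≈ 19.596)
w(f) = f/3
185 + w(-5)*H = 185 + ((⅓)*(-5))*(8*√6) = 185 - 40*√6/3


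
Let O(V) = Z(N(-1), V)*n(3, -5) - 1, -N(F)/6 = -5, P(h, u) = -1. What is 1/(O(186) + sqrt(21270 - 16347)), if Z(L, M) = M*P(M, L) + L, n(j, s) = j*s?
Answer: 2339/5465998 - 3*sqrt(547)/5465998 ≈ 0.00041508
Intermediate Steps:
N(F) = 30 (N(F) = -6*(-5) = 30)
Z(L, M) = L - M (Z(L, M) = M*(-1) + L = -M + L = L - M)
O(V) = -451 + 15*V (O(V) = (30 - V)*(3*(-5)) - 1 = (30 - V)*(-15) - 1 = (-450 + 15*V) - 1 = -451 + 15*V)
1/(O(186) + sqrt(21270 - 16347)) = 1/((-451 + 15*186) + sqrt(21270 - 16347)) = 1/((-451 + 2790) + sqrt(4923)) = 1/(2339 + 3*sqrt(547))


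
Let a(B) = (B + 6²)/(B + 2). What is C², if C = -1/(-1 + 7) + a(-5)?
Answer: 441/4 ≈ 110.25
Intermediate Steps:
a(B) = (36 + B)/(2 + B) (a(B) = (B + 36)/(2 + B) = (36 + B)/(2 + B))
C = -21/2 (C = -1/(-1 + 7) + (36 - 5)/(2 - 5) = -1/6 + 31/(-3) = -1*⅙ - ⅓*31 = -⅙ - 31/3 = -21/2 ≈ -10.500)
C² = (-21/2)² = 441/4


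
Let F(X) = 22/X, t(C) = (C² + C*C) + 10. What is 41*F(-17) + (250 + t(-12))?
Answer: 8414/17 ≈ 494.94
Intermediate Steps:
t(C) = 10 + 2*C² (t(C) = (C² + C²) + 10 = 2*C² + 10 = 10 + 2*C²)
41*F(-17) + (250 + t(-12)) = 41*(22/(-17)) + (250 + (10 + 2*(-12)²)) = 41*(22*(-1/17)) + (250 + (10 + 2*144)) = 41*(-22/17) + (250 + (10 + 288)) = -902/17 + (250 + 298) = -902/17 + 548 = 8414/17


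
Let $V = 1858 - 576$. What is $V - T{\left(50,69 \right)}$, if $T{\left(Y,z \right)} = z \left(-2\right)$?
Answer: $1420$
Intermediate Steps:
$T{\left(Y,z \right)} = - 2 z$
$V = 1282$ ($V = 1858 - 576 = 1282$)
$V - T{\left(50,69 \right)} = 1282 - \left(-2\right) 69 = 1282 - -138 = 1282 + 138 = 1420$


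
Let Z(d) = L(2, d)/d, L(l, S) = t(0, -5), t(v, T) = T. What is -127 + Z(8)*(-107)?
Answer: -481/8 ≈ -60.125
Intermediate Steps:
L(l, S) = -5
Z(d) = -5/d
-127 + Z(8)*(-107) = -127 - 5/8*(-107) = -127 + 535/8 = -481/8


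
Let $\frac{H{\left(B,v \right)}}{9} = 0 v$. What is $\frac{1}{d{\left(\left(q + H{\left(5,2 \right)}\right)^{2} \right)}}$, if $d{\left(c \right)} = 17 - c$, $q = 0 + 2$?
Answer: $\frac{1}{13} \approx 0.076923$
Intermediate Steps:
$H{\left(B,v \right)} = 0$ ($H{\left(B,v \right)} = 9 \cdot 0 v = 9 \cdot 0 = 0$)
$q = 2$
$\frac{1}{d{\left(\left(q + H{\left(5,2 \right)}\right)^{2} \right)}} = \frac{1}{17 - \left(2 + 0\right)^{2}} = \frac{1}{17 - 2^{2}} = \frac{1}{17 - 4} = \frac{1}{13}$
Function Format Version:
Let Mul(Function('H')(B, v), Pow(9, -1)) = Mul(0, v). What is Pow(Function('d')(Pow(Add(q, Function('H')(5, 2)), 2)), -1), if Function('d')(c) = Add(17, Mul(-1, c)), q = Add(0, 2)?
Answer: Rational(1, 13) ≈ 0.076923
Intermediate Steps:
Function('H')(B, v) = 0 (Function('H')(B, v) = Mul(9, Mul(0, v)) = Mul(9, 0) = 0)
q = 2
Pow(Function('d')(Pow(Add(q, Function('H')(5, 2)), 2)), -1) = Pow(Add(17, Mul(-1, Pow(Add(2, 0), 2))), -1) = Pow(Add(17, Mul(-1, Pow(2, 2))), -1) = Pow(Add(17, Mul(-1, 4)), -1) = Pow(Add(17, -4), -1) = Pow(13, -1) = Rational(1, 13)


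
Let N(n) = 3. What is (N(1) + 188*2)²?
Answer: 143641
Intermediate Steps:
(N(1) + 188*2)² = (3 + 188*2)² = (3 + 376)² = 379² = 143641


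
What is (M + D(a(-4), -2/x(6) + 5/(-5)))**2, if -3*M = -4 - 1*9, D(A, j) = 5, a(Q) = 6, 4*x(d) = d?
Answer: 784/9 ≈ 87.111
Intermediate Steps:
x(d) = d/4
M = 13/3 (M = -(-4 - 1*9)/3 = -(-4 - 9)/3 = -1/3*(-13) = 13/3 ≈ 4.3333)
(M + D(a(-4), -2/x(6) + 5/(-5)))**2 = (13/3 + 5)**2 = (28/3)**2 = 784/9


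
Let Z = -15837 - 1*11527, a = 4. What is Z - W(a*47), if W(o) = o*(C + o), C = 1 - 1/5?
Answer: -314292/5 ≈ -62858.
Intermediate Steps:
C = ⅘ (C = 1 - 1/5 = 1 - 1*⅕ = 1 - ⅕ = ⅘ ≈ 0.80000)
W(o) = o*(⅘ + o)
Z = -27364 (Z = -15837 - 11527 = -27364)
Z - W(a*47) = -27364 - 4*47*(4 + 5*(4*47))/5 = -27364 - 188*(4 + 5*188)/5 = -27364 - 188*(4 + 940)/5 = -27364 - 188*944/5 = -27364 - 1*177472/5 = -27364 - 177472/5 = -314292/5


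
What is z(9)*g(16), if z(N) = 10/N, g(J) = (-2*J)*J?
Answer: -5120/9 ≈ -568.89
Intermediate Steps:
g(J) = -2*J²
z(9)*g(16) = (10/9)*(-2*16²) = (10*(⅑))*(-2*256) = (10/9)*(-512) = -5120/9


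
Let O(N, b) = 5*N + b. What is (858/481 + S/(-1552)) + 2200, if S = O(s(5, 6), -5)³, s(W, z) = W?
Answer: 7883702/3589 ≈ 2196.6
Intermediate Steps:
O(N, b) = b + 5*N
S = 8000 (S = (-5 + 5*5)³ = (-5 + 25)³ = 20³ = 8000)
(858/481 + S/(-1552)) + 2200 = (858/481 + 8000/(-1552)) + 2200 = (858*(1/481) + 8000*(-1/1552)) + 2200 = (66/37 - 500/97) + 2200 = -12098/3589 + 2200 = 7883702/3589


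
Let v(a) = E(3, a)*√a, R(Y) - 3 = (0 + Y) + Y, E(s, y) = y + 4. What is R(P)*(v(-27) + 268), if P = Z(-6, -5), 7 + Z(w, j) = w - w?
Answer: -2948 + 759*I*√3 ≈ -2948.0 + 1314.6*I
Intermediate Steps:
E(s, y) = 4 + y
Z(w, j) = -7 (Z(w, j) = -7 + (w - w) = -7 + 0 = -7)
P = -7
R(Y) = 3 + 2*Y (R(Y) = 3 + ((0 + Y) + Y) = 3 + (Y + Y) = 3 + 2*Y)
v(a) = √a*(4 + a) (v(a) = (4 + a)*√a = √a*(4 + a))
R(P)*(v(-27) + 268) = (3 + 2*(-7))*(√(-27)*(4 - 27) + 268) = (3 - 14)*((3*I*√3)*(-23) + 268) = -11*(-69*I*√3 + 268) = -11*(268 - 69*I*√3) = -2948 + 759*I*√3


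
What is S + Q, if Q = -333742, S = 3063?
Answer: -330679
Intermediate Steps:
S + Q = 3063 - 333742 = -330679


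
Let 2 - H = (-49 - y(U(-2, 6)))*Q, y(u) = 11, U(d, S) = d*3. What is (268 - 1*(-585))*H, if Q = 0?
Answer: 1706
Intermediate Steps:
U(d, S) = 3*d
H = 2 (H = 2 - (-49 - 1*11)*0 = 2 - (-49 - 11)*0 = 2 - (-60)*0 = 2 - 1*0 = 2 + 0 = 2)
(268 - 1*(-585))*H = (268 - 1*(-585))*2 = (268 + 585)*2 = 853*2 = 1706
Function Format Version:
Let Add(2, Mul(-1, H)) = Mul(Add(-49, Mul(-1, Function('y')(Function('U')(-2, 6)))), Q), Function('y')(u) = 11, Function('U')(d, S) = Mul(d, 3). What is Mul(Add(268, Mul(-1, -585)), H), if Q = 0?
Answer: 1706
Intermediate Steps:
Function('U')(d, S) = Mul(3, d)
H = 2 (H = Add(2, Mul(-1, Mul(Add(-49, Mul(-1, 11)), 0))) = Add(2, Mul(-1, Mul(Add(-49, -11), 0))) = Add(2, Mul(-1, Mul(-60, 0))) = Add(2, Mul(-1, 0)) = Add(2, 0) = 2)
Mul(Add(268, Mul(-1, -585)), H) = Mul(Add(268, Mul(-1, -585)), 2) = Mul(Add(268, 585), 2) = Mul(853, 2) = 1706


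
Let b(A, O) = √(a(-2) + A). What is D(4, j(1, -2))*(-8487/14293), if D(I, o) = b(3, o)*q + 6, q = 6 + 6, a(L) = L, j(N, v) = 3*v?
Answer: -152766/14293 ≈ -10.688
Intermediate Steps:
b(A, O) = √(-2 + A)
q = 12
D(I, o) = 18 (D(I, o) = √(-2 + 3)*12 + 6 = √1*12 + 6 = 1*12 + 6 = 12 + 6 = 18)
D(4, j(1, -2))*(-8487/14293) = 18*(-8487/14293) = -152766/14293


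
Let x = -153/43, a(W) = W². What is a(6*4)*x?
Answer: -88128/43 ≈ -2049.5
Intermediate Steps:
x = -153/43 (x = -153*1/43 = -153/43 ≈ -3.5581)
a(6*4)*x = (6*4)²*(-153/43) = 24²*(-153/43) = 576*(-153/43) = -88128/43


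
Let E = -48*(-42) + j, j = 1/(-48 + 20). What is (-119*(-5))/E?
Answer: 16660/56447 ≈ 0.29514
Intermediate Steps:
j = -1/28 (j = 1/(-28) = -1/28 ≈ -0.035714)
E = 56447/28 (E = -48*(-42) - 1/28 = 2016 - 1/28 = 56447/28 ≈ 2016.0)
(-119*(-5))/E = (-119*(-5))/(56447/28) = 595*(28/56447) = 16660/56447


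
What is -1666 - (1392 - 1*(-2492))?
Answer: -5550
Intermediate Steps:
-1666 - (1392 - 1*(-2492)) = -1666 - (1392 + 2492) = -1666 - 1*3884 = -1666 - 3884 = -5550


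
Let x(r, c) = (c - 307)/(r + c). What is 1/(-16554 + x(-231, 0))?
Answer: -231/3823667 ≈ -6.0413e-5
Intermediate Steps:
x(r, c) = (-307 + c)/(c + r)
1/(-16554 + x(-231, 0)) = 1/(-16554 + (-307 + 0)/(0 - 231)) = 1/(-16554 - 307/(-231)) = 1/(-16554 - 1/231*(-307)) = 1/(-16554 + 307/231) = 1/(-3823667/231) = -231/3823667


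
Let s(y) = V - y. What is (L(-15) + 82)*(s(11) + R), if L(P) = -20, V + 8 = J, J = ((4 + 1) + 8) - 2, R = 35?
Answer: 1674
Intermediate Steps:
J = 11 (J = (5 + 8) - 2 = 13 - 2 = 11)
V = 3 (V = -8 + 11 = 3)
s(y) = 3 - y
(L(-15) + 82)*(s(11) + R) = (-20 + 82)*((3 - 1*11) + 35) = 62*((3 - 11) + 35) = 62*(-8 + 35) = 62*27 = 1674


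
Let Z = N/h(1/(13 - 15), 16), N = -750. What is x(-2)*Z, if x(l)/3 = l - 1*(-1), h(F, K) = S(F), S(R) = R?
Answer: -4500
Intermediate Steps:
h(F, K) = F
x(l) = 3 + 3*l (x(l) = 3*(l - 1*(-1)) = 3*(l + 1) = 3*(1 + l) = 3 + 3*l)
Z = 1500 (Z = -750/(1/(13 - 15)) = -750/(1/(-2)) = -750/(-1/2) = -750*(-2) = 1500)
x(-2)*Z = (3 + 3*(-2))*1500 = (3 - 6)*1500 = -3*1500 = -4500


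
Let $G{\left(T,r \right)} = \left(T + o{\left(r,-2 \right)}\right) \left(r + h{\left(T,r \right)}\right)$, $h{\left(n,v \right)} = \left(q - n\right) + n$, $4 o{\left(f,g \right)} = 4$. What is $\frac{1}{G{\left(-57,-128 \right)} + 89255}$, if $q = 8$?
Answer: $\frac{1}{95975} \approx 1.0419 \cdot 10^{-5}$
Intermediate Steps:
$o{\left(f,g \right)} = 1$ ($o{\left(f,g \right)} = \frac{1}{4} \cdot 4 = 1$)
$h{\left(n,v \right)} = 8$ ($h{\left(n,v \right)} = \left(8 - n\right) + n = 8$)
$G{\left(T,r \right)} = \left(1 + T\right) \left(8 + r\right)$ ($G{\left(T,r \right)} = \left(T + 1\right) \left(r + 8\right) = \left(1 + T\right) \left(8 + r\right)$)
$\frac{1}{G{\left(-57,-128 \right)} + 89255} = \frac{1}{\left(8 - 128 + 8 \left(-57\right) - -7296\right) + 89255} = \frac{1}{\left(8 - 128 - 456 + 7296\right) + 89255} = \frac{1}{6720 + 89255} = \frac{1}{95975}$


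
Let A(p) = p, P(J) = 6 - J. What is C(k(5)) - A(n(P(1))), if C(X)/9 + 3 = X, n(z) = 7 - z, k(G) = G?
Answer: 16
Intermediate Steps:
C(X) = -27 + 9*X
C(k(5)) - A(n(P(1))) = (-27 + 9*5) - (7 - (6 - 1*1)) = (-27 + 45) - (7 - (6 - 1)) = 18 - (7 - 1*5) = 18 - (7 - 5) = 18 - 1*2 = 18 - 2 = 16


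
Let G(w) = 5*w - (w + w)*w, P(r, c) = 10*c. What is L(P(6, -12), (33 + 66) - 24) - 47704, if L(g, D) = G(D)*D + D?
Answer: -863254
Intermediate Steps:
G(w) = -2*w**2 + 5*w (G(w) = 5*w - 2*w*w = 5*w - 2*w**2 = -2*w**2 + 5*w)
L(g, D) = D + D**2*(5 - 2*D) (L(g, D) = (D*(5 - 2*D))*D + D = D**2*(5 - 2*D) + D = D + D**2*(5 - 2*D))
L(P(6, -12), (33 + 66) - 24) - 47704 = -((33 + 66) - 24)*(-1 + ((33 + 66) - 24)*(-5 + 2*((33 + 66) - 24))) - 47704 = -(99 - 24)*(-1 + (99 - 24)*(-5 + 2*(99 - 24))) - 47704 = -1*75*(-1 + 75*(-5 + 2*75)) - 47704 = -1*75*(-1 + 75*(-5 + 150)) - 47704 = -1*75*(-1 + 75*145) - 47704 = -1*75*(-1 + 10875) - 47704 = -1*75*10874 - 47704 = -815550 - 47704 = -863254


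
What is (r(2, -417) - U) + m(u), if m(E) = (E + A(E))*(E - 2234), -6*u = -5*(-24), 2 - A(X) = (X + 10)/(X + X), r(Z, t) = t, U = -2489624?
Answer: 5060685/2 ≈ 2.5303e+6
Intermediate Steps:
A(X) = 2 - (10 + X)/(2*X) (A(X) = 2 - (X + 10)/(X + X) = 2 - (10 + X)/(2*X))
u = -20 (u = -(-5)*(-24)/6 = -⅙*120 = -20)
m(E) = (-2234 + E)*(3/2 + E - 5/E) (m(E) = (E + (3/2 - 5/E))*(E - 2234) = (3/2 + E - 5/E)*(-2234 + E) = (-2234 + E)*(3/2 + E - 5/E))
(r(2, -417) - U) + m(u) = (-417 - 1*(-2489624)) + (-3356 + (-20)² + 11170/(-20) - 4465/2*(-20)) = (-417 + 2489624) + (-3356 + 400 + 11170*(-1/20) + 44650) = 2489207 + (-3356 + 400 - 1117/2 + 44650) = 2489207 + 82271/2 = 5060685/2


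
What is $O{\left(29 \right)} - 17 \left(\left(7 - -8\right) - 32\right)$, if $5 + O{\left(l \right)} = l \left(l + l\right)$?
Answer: $1966$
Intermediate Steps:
$O{\left(l \right)} = -5 + 2 l^{2}$ ($O{\left(l \right)} = -5 + l \left(l + l\right) = -5 + l 2 l = -5 + 2 l^{2}$)
$O{\left(29 \right)} - 17 \left(\left(7 - -8\right) - 32\right) = \left(-5 + 2 \cdot 29^{2}\right) - 17 \left(\left(7 - -8\right) - 32\right) = \left(-5 + 2 \cdot 841\right) - 17 \left(\left(7 + 8\right) - 32\right) = \left(-5 + 1682\right) - 17 \left(15 - 32\right) = 1677 - -289 = 1677 + 289 = 1966$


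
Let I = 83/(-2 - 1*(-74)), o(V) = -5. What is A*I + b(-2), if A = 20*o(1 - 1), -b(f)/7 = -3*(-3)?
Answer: -3209/18 ≈ -178.28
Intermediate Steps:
I = 83/72 (I = 83/(-2 + 74) = 83/72 ≈ 1.1528)
b(f) = -63 (b(f) = -(-21)*(-3) = -7*9 = -63)
A = -100 (A = 20*(-5) = -100)
A*I + b(-2) = -100*83/72 - 63 = -2075/18 - 63 = -3209/18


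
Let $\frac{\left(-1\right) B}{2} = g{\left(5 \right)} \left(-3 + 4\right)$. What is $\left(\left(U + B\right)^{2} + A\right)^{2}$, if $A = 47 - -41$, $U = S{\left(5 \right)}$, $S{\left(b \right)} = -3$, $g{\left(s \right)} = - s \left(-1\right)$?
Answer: $66049$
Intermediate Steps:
$g{\left(s \right)} = s$
$U = -3$
$A = 88$ ($A = 47 + 41 = 88$)
$B = -10$ ($B = - 2 \cdot 5 \left(-3 + 4\right) = - 2 \cdot 5 \cdot 1 = \left(-2\right) 5 = -10$)
$\left(\left(U + B\right)^{2} + A\right)^{2} = \left(\left(-3 - 10\right)^{2} + 88\right)^{2} = \left(\left(-13\right)^{2} + 88\right)^{2} = \left(169 + 88\right)^{2} = 257^{2} = 66049$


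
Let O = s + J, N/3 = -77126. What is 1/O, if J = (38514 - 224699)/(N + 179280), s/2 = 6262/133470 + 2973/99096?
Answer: 9570361442580/35674305854941 ≈ 0.26827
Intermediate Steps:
N = -231378 (N = 3*(-77126) = -231378)
s = 169557577/1102195260 (s = 2*(6262/133470 + 2973/99096) = 2*(6262*(1/133470) + 2973*(1/99096)) = 2*(3131/66735 + 991/33032) = 2*(169557577/2204390520) = 169557577/1102195260 ≈ 0.15384)
J = 186185/52098 (J = (38514 - 224699)/(-231378 + 179280) = -186185/(-52098) = -186185*(-1/52098) = 186185/52098 ≈ 3.5737)
O = 35674305854941/9570361442580 (O = 169557577/1102195260 + 186185/52098 = 35674305854941/9570361442580 ≈ 3.7276)
1/O = 1/(35674305854941/9570361442580) = 9570361442580/35674305854941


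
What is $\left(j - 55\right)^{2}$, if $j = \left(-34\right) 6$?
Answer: $67081$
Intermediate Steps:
$j = -204$
$\left(j - 55\right)^{2} = \left(-204 - 55\right)^{2} = \left(-259\right)^{2} = 67081$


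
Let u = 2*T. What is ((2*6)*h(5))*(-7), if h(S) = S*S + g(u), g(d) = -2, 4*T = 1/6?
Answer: -1932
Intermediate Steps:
T = 1/24 (T = (¼)/6 = (¼)*(⅙) = 1/24 ≈ 0.041667)
u = 1/12 (u = 2*(1/24) = 1/12 ≈ 0.083333)
h(S) = -2 + S² (h(S) = S*S - 2 = S² - 2 = -2 + S²)
((2*6)*h(5))*(-7) = ((2*6)*(-2 + 5²))*(-7) = (12*(-2 + 25))*(-7) = (12*23)*(-7) = 276*(-7) = -1932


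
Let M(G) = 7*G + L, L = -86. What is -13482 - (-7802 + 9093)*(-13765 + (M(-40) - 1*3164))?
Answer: 22314363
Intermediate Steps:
M(G) = -86 + 7*G (M(G) = 7*G - 86 = -86 + 7*G)
-13482 - (-7802 + 9093)*(-13765 + (M(-40) - 1*3164)) = -13482 - (-7802 + 9093)*(-13765 + ((-86 + 7*(-40)) - 1*3164)) = -13482 - 1291*(-13765 + ((-86 - 280) - 3164)) = -13482 - 1291*(-13765 + (-366 - 3164)) = -13482 - 1291*(-13765 - 3530) = -13482 - 1291*(-17295) = -13482 - 1*(-22327845) = -13482 + 22327845 = 22314363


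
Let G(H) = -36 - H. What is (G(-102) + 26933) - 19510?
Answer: 7489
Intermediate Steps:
(G(-102) + 26933) - 19510 = ((-36 - 1*(-102)) + 26933) - 19510 = ((-36 + 102) + 26933) - 19510 = (66 + 26933) - 19510 = 26999 - 19510 = 7489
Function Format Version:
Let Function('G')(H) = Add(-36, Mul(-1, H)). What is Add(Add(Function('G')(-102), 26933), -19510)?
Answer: 7489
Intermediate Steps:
Add(Add(Function('G')(-102), 26933), -19510) = Add(Add(Add(-36, Mul(-1, -102)), 26933), -19510) = Add(Add(Add(-36, 102), 26933), -19510) = Add(Add(66, 26933), -19510) = Add(26999, -19510) = 7489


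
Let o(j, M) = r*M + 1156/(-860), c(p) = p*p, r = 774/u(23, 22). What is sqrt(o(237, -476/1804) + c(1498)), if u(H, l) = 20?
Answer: sqrt(84393963802188590)/193930 ≈ 1498.0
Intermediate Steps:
r = 387/10 (r = 774/20 = 774*(1/20) = 387/10 ≈ 38.700)
c(p) = p**2
o(j, M) = -289/215 + 387*M/10 (o(j, M) = 387*M/10 + 1156/(-860) = 387*M/10 + 1156*(-1/860) = 387*M/10 - 289/215 = -289/215 + 387*M/10)
sqrt(o(237, -476/1804) + c(1498)) = sqrt((-289/215 + 387*(-476/1804)/10) + 1498**2) = sqrt((-289/215 + 387*(-476*1/1804)/10) + 2244004) = sqrt((-289/215 + (387/10)*(-119/451)) + 2244004) = sqrt((-289/215 - 46053/4510) + 2244004) = sqrt(-2240957/193930 + 2244004) = sqrt(435177454763/193930) = sqrt(84393963802188590)/193930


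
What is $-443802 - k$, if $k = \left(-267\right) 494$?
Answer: $-311904$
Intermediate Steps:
$k = -131898$
$-443802 - k = -443802 - -131898 = -443802 + 131898 = -311904$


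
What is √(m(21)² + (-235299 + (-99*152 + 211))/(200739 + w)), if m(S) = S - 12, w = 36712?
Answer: √4507626126145/237451 ≈ 8.9413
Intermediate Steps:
m(S) = -12 + S
√(m(21)² + (-235299 + (-99*152 + 211))/(200739 + w)) = √((-12 + 21)² + (-235299 + (-99*152 + 211))/(200739 + 36712)) = √(9² + (-235299 + (-15048 + 211))/237451) = √(81 + (-235299 - 14837)*(1/237451)) = √(81 - 250136*1/237451) = √(81 - 250136/237451) = √(18983395/237451) = √4507626126145/237451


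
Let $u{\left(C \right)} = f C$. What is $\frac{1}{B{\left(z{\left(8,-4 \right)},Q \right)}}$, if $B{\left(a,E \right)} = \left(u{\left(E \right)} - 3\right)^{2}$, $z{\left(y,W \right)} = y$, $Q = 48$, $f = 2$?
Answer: $\frac{1}{8649} \approx 0.00011562$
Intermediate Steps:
$u{\left(C \right)} = 2 C$
$B{\left(a,E \right)} = \left(-3 + 2 E\right)^{2}$ ($B{\left(a,E \right)} = \left(2 E - 3\right)^{2} = \left(-3 + 2 E\right)^{2}$)
$\frac{1}{B{\left(z{\left(8,-4 \right)},Q \right)}} = \frac{1}{\left(-3 + 2 \cdot 48\right)^{2}} = \frac{1}{\left(-3 + 96\right)^{2}} = \frac{1}{93^{2}} = \frac{1}{8649}$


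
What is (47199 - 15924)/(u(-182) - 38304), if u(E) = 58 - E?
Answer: -10425/12688 ≈ -0.82164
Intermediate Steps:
(47199 - 15924)/(u(-182) - 38304) = (47199 - 15924)/((58 - 1*(-182)) - 38304) = 31275/((58 + 182) - 38304) = 31275/(240 - 38304) = 31275/(-38064) = 31275*(-1/38064) = -10425/12688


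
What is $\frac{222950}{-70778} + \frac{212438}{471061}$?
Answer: $- \frac{44993556593}{16670377729} \approx -2.699$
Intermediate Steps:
$\frac{222950}{-70778} + \frac{212438}{471061} = 222950 \left(- \frac{1}{70778}\right) + 212438 \cdot \frac{1}{471061} = - \frac{111475}{35389} + \frac{212438}{471061} = - \frac{44993556593}{16670377729}$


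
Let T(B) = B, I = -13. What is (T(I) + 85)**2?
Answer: 5184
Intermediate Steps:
(T(I) + 85)**2 = (-13 + 85)**2 = 72**2 = 5184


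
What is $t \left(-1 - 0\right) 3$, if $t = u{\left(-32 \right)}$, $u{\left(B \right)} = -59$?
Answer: $177$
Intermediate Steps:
$t = -59$
$t \left(-1 - 0\right) 3 = - 59 \left(-1 - 0\right) 3 = - 59 \left(-1 + 0\right) 3 = - 59 \left(\left(-1\right) 3\right) = \left(-59\right) \left(-3\right) = 177$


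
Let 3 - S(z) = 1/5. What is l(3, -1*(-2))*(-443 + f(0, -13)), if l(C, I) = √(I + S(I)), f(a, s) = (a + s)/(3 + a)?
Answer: -2684*√30/15 ≈ -980.06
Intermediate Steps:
S(z) = 14/5 (S(z) = 3 - 1/5 = 3 - 1*⅕ = 3 - ⅕ = 14/5)
f(a, s) = (a + s)/(3 + a)
l(C, I) = √(14/5 + I) (l(C, I) = √(I + 14/5) = √(14/5 + I))
l(3, -1*(-2))*(-443 + f(0, -13)) = (√(70 + 25*(-1*(-2)))/5)*(-443 + (0 - 13)/(3 + 0)) = (√(70 + 25*2)/5)*(-443 - 13/3) = (√(70 + 50)/5)*(-443 + (⅓)*(-13)) = (√120/5)*(-443 - 13/3) = ((2*√30)/5)*(-1342/3) = (2*√30/5)*(-1342/3) = -2684*√30/15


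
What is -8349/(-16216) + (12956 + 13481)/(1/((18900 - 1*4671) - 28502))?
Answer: -6118869232667/16216 ≈ -3.7734e+8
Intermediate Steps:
-8349/(-16216) + (12956 + 13481)/(1/((18900 - 1*4671) - 28502)) = -8349*(-1/16216) + 26437/(1/((18900 - 4671) - 28502)) = 8349/16216 + 26437/(1/(14229 - 28502)) = 8349/16216 + 26437/(1/(-14273)) = 8349/16216 + 26437/(-1/14273) = 8349/16216 + 26437*(-14273) = 8349/16216 - 377335301 = -6118869232667/16216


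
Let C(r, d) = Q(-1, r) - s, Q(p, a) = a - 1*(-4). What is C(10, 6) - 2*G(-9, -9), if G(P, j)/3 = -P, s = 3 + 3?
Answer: -46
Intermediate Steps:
Q(p, a) = 4 + a (Q(p, a) = a + 4 = 4 + a)
s = 6
G(P, j) = -3*P (G(P, j) = 3*(-P) = -3*P)
C(r, d) = -2 + r (C(r, d) = (4 + r) - 1*6 = (4 + r) - 6 = -2 + r)
C(10, 6) - 2*G(-9, -9) = (-2 + 10) - (-6)*(-9) = 8 - 2*27 = 8 - 54 = -46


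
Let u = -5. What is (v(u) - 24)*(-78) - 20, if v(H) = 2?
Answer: 1696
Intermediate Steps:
(v(u) - 24)*(-78) - 20 = (2 - 24)*(-78) - 20 = -22*(-78) - 20 = 1716 - 20 = 1696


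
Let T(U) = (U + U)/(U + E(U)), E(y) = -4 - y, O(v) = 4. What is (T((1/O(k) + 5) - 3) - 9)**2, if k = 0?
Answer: 6561/64 ≈ 102.52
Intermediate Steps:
T(U) = -U/2 (T(U) = (U + U)/(U + (-4 - U)) = (2*U)/(-4) = (2*U)*(-1/4) = -U/2)
(T((1/O(k) + 5) - 3) - 9)**2 = (-((1/4 + 5) - 3)/2 - 9)**2 = (-(21/4 - 3)/2 - 9)**2 = (-1/2*9/4 - 9)**2 = (-9/8 - 9)**2 = (-81/8)**2 = 6561/64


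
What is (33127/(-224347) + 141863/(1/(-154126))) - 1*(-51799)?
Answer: -4905285445922960/224347 ≈ -2.1865e+10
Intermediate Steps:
(33127/(-224347) + 141863/(1/(-154126))) - 1*(-51799) = (33127*(-1/224347) + 141863/(-1/154126)) + 51799 = (-33127/224347 + 141863*(-154126)) + 51799 = (-33127/224347 - 21864776738) + 51799 = -4905297066873213/224347 + 51799 = -4905285445922960/224347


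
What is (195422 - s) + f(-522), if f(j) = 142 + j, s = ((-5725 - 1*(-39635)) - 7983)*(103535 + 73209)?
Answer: -4582246646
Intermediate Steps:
s = 4582441688 (s = ((-5725 + 39635) - 7983)*176744 = (33910 - 7983)*176744 = 25927*176744 = 4582441688)
(195422 - s) + f(-522) = (195422 - 1*4582441688) + (142 - 522) = (195422 - 4582441688) - 380 = -4582246266 - 380 = -4582246646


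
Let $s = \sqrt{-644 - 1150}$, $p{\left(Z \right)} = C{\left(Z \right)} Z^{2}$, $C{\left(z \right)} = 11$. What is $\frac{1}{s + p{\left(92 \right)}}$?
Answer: $\frac{2024}{188442535} - \frac{i \sqrt{1794}}{8668356610} \approx 1.0741 \cdot 10^{-5} - 4.8862 \cdot 10^{-9} i$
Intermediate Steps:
$p{\left(Z \right)} = 11 Z^{2}$
$s = i \sqrt{1794}$ ($s = \sqrt{-1794} = i \sqrt{1794} \approx 42.356 i$)
$\frac{1}{s + p{\left(92 \right)}} = \frac{1}{i \sqrt{1794} + 11 \cdot 92^{2}} = \frac{1}{i \sqrt{1794} + 11 \cdot 8464} = \frac{1}{i \sqrt{1794} + 93104} = \frac{1}{93104 + i \sqrt{1794}}$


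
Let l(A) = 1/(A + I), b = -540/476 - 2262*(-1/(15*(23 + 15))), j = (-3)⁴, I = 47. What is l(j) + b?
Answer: 4112169/1447040 ≈ 2.8418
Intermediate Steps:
j = 81
b = 32038/11305 (b = -540*1/476 - 2262/(38*(-15)) = -135/119 - 2262/(-570) = -135/119 - 2262*(-1/570) = -135/119 + 377/95 = 32038/11305 ≈ 2.8340)
l(A) = 1/(47 + A) (l(A) = 1/(A + 47) = 1/(47 + A))
l(j) + b = 1/(47 + 81) + 32038/11305 = 1/128 + 32038/11305 = 4112169/1447040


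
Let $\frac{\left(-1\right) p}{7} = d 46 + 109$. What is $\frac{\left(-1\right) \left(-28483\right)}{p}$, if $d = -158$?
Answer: $\frac{4069}{7159} \approx 0.56838$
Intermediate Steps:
$p = 50113$ ($p = - 7 \left(\left(-158\right) 46 + 109\right) = - 7 \left(-7268 + 109\right) = \left(-7\right) \left(-7159\right) = 50113$)
$\frac{\left(-1\right) \left(-28483\right)}{p} = \frac{\left(-1\right) \left(-28483\right)}{50113} = 28483 \cdot \frac{1}{50113} = \frac{4069}{7159}$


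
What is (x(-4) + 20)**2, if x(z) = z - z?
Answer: 400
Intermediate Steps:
x(z) = 0
(x(-4) + 20)**2 = (0 + 20)**2 = 20**2 = 400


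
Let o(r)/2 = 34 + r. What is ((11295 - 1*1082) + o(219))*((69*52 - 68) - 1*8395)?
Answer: -52255125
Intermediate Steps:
o(r) = 68 + 2*r (o(r) = 2*(34 + r) = 68 + 2*r)
((11295 - 1*1082) + o(219))*((69*52 - 68) - 1*8395) = ((11295 - 1*1082) + (68 + 2*219))*((69*52 - 68) - 1*8395) = ((11295 - 1082) + (68 + 438))*((3588 - 68) - 8395) = (10213 + 506)*(3520 - 8395) = 10719*(-4875) = -52255125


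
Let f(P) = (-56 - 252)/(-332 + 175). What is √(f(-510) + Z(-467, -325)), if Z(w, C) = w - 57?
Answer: 2*I*√3216930/157 ≈ 22.848*I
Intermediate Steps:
Z(w, C) = -57 + w
f(P) = 308/157 (f(P) = -308/(-157) = -308*(-1/157) = 308/157)
√(f(-510) + Z(-467, -325)) = √(308/157 + (-57 - 467)) = √(308/157 - 524) = √(-81960/157) = 2*I*√3216930/157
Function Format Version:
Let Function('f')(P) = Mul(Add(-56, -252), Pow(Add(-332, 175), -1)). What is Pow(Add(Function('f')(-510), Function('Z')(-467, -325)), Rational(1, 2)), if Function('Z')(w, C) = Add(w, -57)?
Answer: Mul(Rational(2, 157), I, Pow(3216930, Rational(1, 2))) ≈ Mul(22.848, I)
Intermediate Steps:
Function('Z')(w, C) = Add(-57, w)
Function('f')(P) = Rational(308, 157) (Function('f')(P) = Mul(-308, Pow(-157, -1)) = Mul(-308, Rational(-1, 157)) = Rational(308, 157))
Pow(Add(Function('f')(-510), Function('Z')(-467, -325)), Rational(1, 2)) = Pow(Add(Rational(308, 157), Add(-57, -467)), Rational(1, 2)) = Pow(Add(Rational(308, 157), -524), Rational(1, 2)) = Pow(Rational(-81960, 157), Rational(1, 2)) = Mul(Rational(2, 157), I, Pow(3216930, Rational(1, 2)))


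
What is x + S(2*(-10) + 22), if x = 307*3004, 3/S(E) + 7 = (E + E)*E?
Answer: 922231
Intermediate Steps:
S(E) = 3/(-7 + 2*E²) (S(E) = 3/(-7 + (E + E)*E) = 3/(-7 + (2*E)*E) = 3/(-7 + 2*E²))
x = 922228
x + S(2*(-10) + 22) = 922228 + 3/(-7 + 2*(2*(-10) + 22)²) = 922228 + 3/(-7 + 2*(-20 + 22)²) = 922228 + 3/(-7 + 2*2²) = 922228 + 3/(-7 + 2*4) = 922228 + 3/(-7 + 8) = 922228 + 3/1 = 922228 + 3*1 = 922228 + 3 = 922231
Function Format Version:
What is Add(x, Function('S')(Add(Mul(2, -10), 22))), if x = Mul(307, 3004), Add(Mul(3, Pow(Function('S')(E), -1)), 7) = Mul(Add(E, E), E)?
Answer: 922231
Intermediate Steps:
Function('S')(E) = Mul(3, Pow(Add(-7, Mul(2, Pow(E, 2))), -1)) (Function('S')(E) = Mul(3, Pow(Add(-7, Mul(Add(E, E), E)), -1)) = Mul(3, Pow(Add(-7, Mul(Mul(2, E), E)), -1)) = Mul(3, Pow(Add(-7, Mul(2, Pow(E, 2))), -1)))
x = 922228
Add(x, Function('S')(Add(Mul(2, -10), 22))) = Add(922228, Mul(3, Pow(Add(-7, Mul(2, Pow(Add(Mul(2, -10), 22), 2))), -1))) = Add(922228, Mul(3, Pow(Add(-7, Mul(2, Pow(Add(-20, 22), 2))), -1))) = Add(922228, Mul(3, Pow(Add(-7, Mul(2, Pow(2, 2))), -1))) = Add(922228, Mul(3, Pow(Add(-7, Mul(2, 4)), -1))) = Add(922228, Mul(3, Pow(Add(-7, 8), -1))) = Add(922228, Mul(3, Pow(1, -1))) = Add(922228, Mul(3, 1)) = Add(922228, 3) = 922231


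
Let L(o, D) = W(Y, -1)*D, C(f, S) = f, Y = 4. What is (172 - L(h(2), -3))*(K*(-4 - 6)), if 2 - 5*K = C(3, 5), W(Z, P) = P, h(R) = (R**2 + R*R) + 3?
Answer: 338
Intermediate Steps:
h(R) = 3 + 2*R**2 (h(R) = (R**2 + R**2) + 3 = 2*R**2 + 3 = 3 + 2*R**2)
K = -1/5 (K = 2/5 - 1/5*3 = 2/5 - 3/5 = -1/5 ≈ -0.20000)
L(o, D) = -D
(172 - L(h(2), -3))*(K*(-4 - 6)) = (172 - (-1)*(-3))*(-(-4 - 6)/5) = (172 - 1*3)*(-1/5*(-10)) = (172 - 3)*2 = 169*2 = 338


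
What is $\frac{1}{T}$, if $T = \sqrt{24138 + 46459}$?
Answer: $\frac{\sqrt{70597}}{70597} \approx 0.0037636$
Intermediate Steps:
$T = \sqrt{70597} \approx 265.7$
$\frac{1}{T} = \frac{1}{\sqrt{70597}} = \frac{\sqrt{70597}}{70597}$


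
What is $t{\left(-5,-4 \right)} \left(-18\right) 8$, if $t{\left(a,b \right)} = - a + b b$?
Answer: $-3024$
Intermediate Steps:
$t{\left(a,b \right)} = b^{2} - a$ ($t{\left(a,b \right)} = - a + b^{2} = b^{2} - a$)
$t{\left(-5,-4 \right)} \left(-18\right) 8 = \left(\left(-4\right)^{2} - -5\right) \left(-18\right) 8 = \left(16 + 5\right) \left(-18\right) 8 = 21 \left(-18\right) 8 = \left(-378\right) 8 = -3024$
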